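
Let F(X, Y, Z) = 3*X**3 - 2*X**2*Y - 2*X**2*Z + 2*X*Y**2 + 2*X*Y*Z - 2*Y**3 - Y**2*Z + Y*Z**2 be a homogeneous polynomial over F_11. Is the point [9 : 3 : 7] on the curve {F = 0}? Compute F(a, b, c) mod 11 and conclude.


F(9,3,7) ≡ 4 (mod 11); P is NOT on the curve.

Evaluate F(9, 3, 7) term-by-term (mod 11).
  3*X**3 ↦ 3·729·1·1 = 2187
  -2*X**2*Y ↦ -2·81·3·1 = -486
  -2*X**2*Z ↦ -2·81·1·7 = -1134
  2*X*Y**2 ↦ 2·9·9·1 = 162
  2*X*Y*Z ↦ 2·9·3·7 = 378
  -2*Y**3 ↦ -2·1·27·1 = -54
  -Y**2*Z ↦ -1·1·9·7 = -63
  Y*Z**2 ↦ 1·1·3·49 = 147
Sum: F(9, 3, 7) = (2187) + (-486) + (-1134) + (162) + (378) + (-54) + (-63) + (147) = 1137.
Reducing mod 11: 1137 ≡ 4 (mod 11).
Since F(a, b, c) ≡ 4 ≠ 0 (mod 11), P does NOT lie on the curve.


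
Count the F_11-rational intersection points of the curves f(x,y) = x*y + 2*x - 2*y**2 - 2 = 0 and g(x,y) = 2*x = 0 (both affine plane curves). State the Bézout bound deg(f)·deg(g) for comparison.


Common zeros: ∅; count = 0; Bézout bound = 2.

deg(f) = 2, deg(g) = 1, so Bézout bound = 2.
Scan x ∈ F_11. For each x, list the y ∈ F_11 with f(x, y) ≡ 0 and those with g(x, y) ≡ 0 (mod 11); the common zeros in that column are the intersection.
  x = 0: f ≡ 0 at y ∈ ∅; g ≡ 0 at y ∈ {0, 1, 2, 3, 4, 5, 6, 7, 8, 9, 10}; common: ∅.
  x = 1: f ≡ 0 at y ∈ {0, 6}; g ≡ 0 at y ∈ ∅; common: ∅.
  x = 2: f ≡ 0 at y ∈ {4, 8}; g ≡ 0 at y ∈ ∅; common: ∅.
  x = 3: f ≡ 0 at y ∈ ∅; g ≡ 0 at y ∈ ∅; common: ∅.
  x = 4: f ≡ 0 at y ∈ {3, 10}; g ≡ 0 at y ∈ ∅; common: ∅.
  x = 5: f ≡ 0 at y ∈ {1, 7}; g ≡ 0 at y ∈ ∅; common: ∅.
  x = 6: f ≡ 0 at y ∈ ∅; g ≡ 0 at y ∈ ∅; common: ∅.
  x = 7: f ≡ 0 at y ∈ ∅; g ≡ 0 at y ∈ ∅; common: ∅.
  x = 8: f ≡ 0 at y ∈ {2}; g ≡ 0 at y ∈ ∅; common: ∅.
  x = 9: f ≡ 0 at y ∈ {5}; g ≡ 0 at y ∈ ∅; common: ∅.
  x = 10: f ≡ 0 at y ∈ ∅; g ≡ 0 at y ∈ ∅; common: ∅.
Collecting: common zeros = ∅, so the count is 0.
Comparison with the Bézout bound: 0 ≤ 2 = deg(f)·deg(g), as expected for curves with no common component (the affine F_11-count falls short of the bound because intersections may lie at infinity, over extension fields, or carry multiplicity).


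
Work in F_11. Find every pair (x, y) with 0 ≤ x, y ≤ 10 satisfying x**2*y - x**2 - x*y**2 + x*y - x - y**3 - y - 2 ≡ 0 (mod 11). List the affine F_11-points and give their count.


Affine F_11-points: {(0, 5), (0, 7), (0, 10), (1, 8), (4, 0), (4, 8), (4, 10), (6, 0), (7, 1), (8, 5), (9, 7)}; count = 11.

For each of the 121 pairs (x, y) ∈ F_11², evaluate f(x, y) mod 11. Record the zeros.
  x = 0: [0↦9, 1↦7, 2↦10, 3↦1, 4↦7, 5↦0, 6↦7, 7↦0, 8↦6, 9↦8, 10↦0]  zeros at y ∈ {5, 7, 10}
  x = 1: [0↦7, 1↦6, 2↦8, 3↦7, 4↦8, 5↦5, 6↦3, 7↦7, 8↦0, 9↦9, 10↦6]  zeros at y ∈ {8}
  x = 2: [0↦3, 1↦5, 2↦8, 3↦6, 4↦4, 5↦7, 6↦9, 7↦4, 8↦8, 9↦4, 10↦8]  zeros at y ∈ ∅
  x = 3: [0↦8, 1↦4, 2↦10, 3↦9, 4↦6, 5↦6, 6↦3, 7↦2, 8↦8, 9↦4, 10↦6]  zeros at y ∈ ∅
  x = 4: [0↦0, 1↦3, 2↦3, 3↦5, 4↦3, 5↦2, 6↦7, 7↦1, 8↦0, 9↦9, 10↦0]  zeros at y ∈ {0, 8, 10}
  x = 5: [0↦1, 1↦2, 2↦9, 3↦5, 4↦6, 5↦6, 6↦10, 7↦1, 8↦6, 9↦8, 10↦1]  zeros at y ∈ ∅
  x = 6: [0↦0, 1↦1, 2↦6, 3↦9, 4↦4, 5↦7, 6↦1, 7↦2, 8↦4, 9↦1, 10↦9]  zeros at y ∈ {0}
  x = 7: [0↦8, 1↦0, 2↦5, 3↦6, 4↦8, 5↦5, 6↦2, 7↦4, 8↦5, 9↦10, 10↦2]  zeros at y ∈ {1}
  x = 8: [0↦3, 1↦10, 2↦6, 3↦7, 4↦7, 5↦0, 6↦2, 7↦7, 8↦9, 9↦2, 10↦2]  zeros at y ∈ {5}
  x = 9: [0↦7, 1↦9, 2↦9, 3↦1, 4↦1, 5↦3, 6↦1, 7↦0, 8↦5, 9↦10, 10↦9]  zeros at y ∈ {7}
  x = 10: [0↦9, 1↦8, 2↦3, 3↦10, 4↦1, 5↦3, 6↦10, 7↦5, 8↦4, 9↦1, 10↦1]  zeros at y ∈ ∅
Collecting zeros: affine points = {(0, 5), (0, 7), (0, 10), (1, 8), (4, 0), (4, 8), (4, 10), (6, 0), (7, 1), (8, 5), (9, 7)}.
Total count |C(F_11)_aff| = 11.


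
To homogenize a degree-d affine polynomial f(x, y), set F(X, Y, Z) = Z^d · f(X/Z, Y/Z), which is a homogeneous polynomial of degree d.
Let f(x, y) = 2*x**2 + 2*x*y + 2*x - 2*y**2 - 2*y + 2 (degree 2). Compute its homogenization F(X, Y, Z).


F(X, Y, Z) = 2*X**2 + 2*X*Y + 2*X*Z - 2*Y**2 - 2*Y*Z + 2*Z**2

deg(f) = 2.
Substitute x = X/Z, y = Y/Z into f, then multiply by Z^2.
  monomial 2·x^2·y^0 ↦ 2·X^2·Y^0·Z^0.
  monomial 2·x^1·y^1 ↦ 2·X^1·Y^1·Z^0.
  monomial 2·x^1·y^0 ↦ 2·X^1·Y^0·Z^1.
  monomial -2·x^0·y^2 ↦ -2·X^0·Y^2·Z^0.
  monomial -2·x^0·y^1 ↦ -2·X^0·Y^1·Z^1.
  monomial 2·x^0·y^0 ↦ 2·X^0·Y^0·Z^2.
Collecting: F(X, Y, Z) = 2*X**2 + 2*X*Y + 2*X*Z - 2*Y**2 - 2*Y*Z + 2*Z**2.


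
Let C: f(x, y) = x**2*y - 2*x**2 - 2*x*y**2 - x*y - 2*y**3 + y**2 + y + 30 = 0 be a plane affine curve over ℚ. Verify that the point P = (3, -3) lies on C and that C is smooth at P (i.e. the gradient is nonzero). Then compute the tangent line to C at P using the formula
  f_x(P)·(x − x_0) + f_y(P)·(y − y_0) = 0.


Tangent line at P: -45*x - 17*y + 84 = 0.

Step 1: f(3, -3) = 0, so P lies on C.
Step 2: partial derivatives
  f_x(x, y) = 2*x*y - 4*x - 2*y**2 - y, f_y(x, y) = x**2 - 4*x*y - x - 6*y**2 + 2*y + 1.
  f_x(P) = -45, f_y(P) = -17 (gradient nonzero, so P is smooth).
Step 3: tangent line at P: -45·(x − 3) + -17·(y − -3) = 0.
Expanding: -45*x - 17*y + 84 = 0.


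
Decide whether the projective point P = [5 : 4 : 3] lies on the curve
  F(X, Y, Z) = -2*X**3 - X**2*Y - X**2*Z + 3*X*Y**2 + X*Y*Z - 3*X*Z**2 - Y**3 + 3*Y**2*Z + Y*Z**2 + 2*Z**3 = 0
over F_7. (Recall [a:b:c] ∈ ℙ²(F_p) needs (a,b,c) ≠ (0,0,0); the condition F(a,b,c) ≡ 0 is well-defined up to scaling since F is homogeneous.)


F(5,4,3) ≡ 1 (mod 7); P is NOT on the curve.

Evaluate F(5, 4, 3) term-by-term (mod 7).
  -2*X**3 ↦ -2·125·1·1 = -250
  -X**2*Y ↦ -1·25·4·1 = -100
  -X**2*Z ↦ -1·25·1·3 = -75
  3*X*Y**2 ↦ 3·5·16·1 = 240
  X*Y*Z ↦ 1·5·4·3 = 60
  -3*X*Z**2 ↦ -3·5·1·9 = -135
  -Y**3 ↦ -1·1·64·1 = -64
  3*Y**2*Z ↦ 3·1·16·3 = 144
  Y*Z**2 ↦ 1·1·4·9 = 36
  2*Z**3 ↦ 2·1·1·27 = 54
Sum: F(5, 4, 3) = (-250) + (-100) + (-75) + (240) + (60) + (-135) + (-64) + (144) + (36) + (54) = -90.
Reducing mod 7: -90 ≡ 1 (mod 7).
Since F(a, b, c) ≡ 1 ≠ 0 (mod 7), P does NOT lie on the curve.


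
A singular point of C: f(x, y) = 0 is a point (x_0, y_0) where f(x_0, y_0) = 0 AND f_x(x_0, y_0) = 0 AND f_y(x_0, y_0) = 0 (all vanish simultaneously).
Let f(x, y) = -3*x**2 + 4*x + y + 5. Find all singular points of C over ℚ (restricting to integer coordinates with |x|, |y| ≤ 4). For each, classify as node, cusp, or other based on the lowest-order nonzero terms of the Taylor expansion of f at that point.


No singular points in the scanned grid; C is smooth there.

Compute partial derivatives:
  f_x = 4 - 6*x.
  f_y = 1.
f_y = 1 is a nonzero constant, so f_y never vanishes: no point (x, y) can satisfy f = f_x = f_y = 0. In particular no (x, y) ∈ {−4, ..., 4}² is singular; the curve is smooth.


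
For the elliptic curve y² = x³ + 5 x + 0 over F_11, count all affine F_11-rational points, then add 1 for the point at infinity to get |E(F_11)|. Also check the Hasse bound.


Affine points = {(0, 0), (3, 3), (3, 8), (6, 2), (6, 9), (7, 2), (7, 9), (9, 2), (9, 9), (10, 4), (10, 7)}; affine count = 11; |E(F_11)| = 12.

Discriminant check: Δ ∝ 4a³ + 27b² = 4·5³ + 27·0² = 4·125 + 27·0 ≡ 5 (mod 11). Nonzero ⇒ E is nonsingular.
For each x ∈ F_11, compute rhs = x³ + 5·x + 0 mod 11, then count y ∈ F_11 with y² ≡ rhs.
  x = 0: rhs = 0, matching y values: 0 (1 points).
  x = 1: rhs = 6, matching y values: none (0 points).
  x = 2: rhs = 7, matching y values: none (0 points).
  x = 3: rhs = 9, matching y values: 3, 8 (2 points).
  x = 4: rhs = 7, matching y values: none (0 points).
  x = 5: rhs = 7, matching y values: none (0 points).
  x = 6: rhs = 4, matching y values: 2, 9 (2 points).
  x = 7: rhs = 4, matching y values: 2, 9 (2 points).
  x = 8: rhs = 2, matching y values: none (0 points).
  x = 9: rhs = 4, matching y values: 2, 9 (2 points).
  x = 10: rhs = 5, matching y values: 4, 7 (2 points).
Total affine count: 11.
Full point count |E(F_11)| = 11 + 1 = 12.
Hasse bound: |12 − (11+1)| = |0| = 0 ≤ 2√11 ≈ 6.6332 ✓.


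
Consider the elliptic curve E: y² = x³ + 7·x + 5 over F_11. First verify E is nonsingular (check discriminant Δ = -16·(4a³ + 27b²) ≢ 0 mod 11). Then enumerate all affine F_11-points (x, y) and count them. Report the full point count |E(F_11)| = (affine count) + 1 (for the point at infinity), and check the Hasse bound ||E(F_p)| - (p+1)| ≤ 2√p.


Affine points = {(0, 4), (0, 7), (2, 4), (2, 7), (3, 3), (3, 8), (4, 3), (4, 8), (5, 0), (7, 1), (7, 10), (8, 1), (8, 10), (9, 4), (9, 7)}; affine count = 15; |E(F_11)| = 16.

Discriminant check: Δ ∝ 4a³ + 27b² = 4·7³ + 27·5² = 4·343 + 27·25 ≡ 1 (mod 11). Nonzero ⇒ E is nonsingular.
For each x ∈ F_11, compute rhs = x³ + 7·x + 5 mod 11, then count y ∈ F_11 with y² ≡ rhs.
  x = 0: rhs = 5, matching y values: 4, 7 (2 points).
  x = 1: rhs = 2, matching y values: none (0 points).
  x = 2: rhs = 5, matching y values: 4, 7 (2 points).
  x = 3: rhs = 9, matching y values: 3, 8 (2 points).
  x = 4: rhs = 9, matching y values: 3, 8 (2 points).
  x = 5: rhs = 0, matching y values: 0 (1 points).
  x = 6: rhs = 10, matching y values: none (0 points).
  x = 7: rhs = 1, matching y values: 1, 10 (2 points).
  x = 8: rhs = 1, matching y values: 1, 10 (2 points).
  x = 9: rhs = 5, matching y values: 4, 7 (2 points).
  x = 10: rhs = 8, matching y values: none (0 points).
Total affine count: 15.
Full point count |E(F_11)| = 15 + 1 = 16.
Hasse bound: |16 − (11+1)| = |4| = 4 ≤ 2√11 ≈ 6.6332 ✓.


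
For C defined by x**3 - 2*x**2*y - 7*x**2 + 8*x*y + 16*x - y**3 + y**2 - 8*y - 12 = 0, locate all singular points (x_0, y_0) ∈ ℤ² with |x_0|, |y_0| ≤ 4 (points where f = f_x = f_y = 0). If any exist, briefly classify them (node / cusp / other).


Singular points: {(2, 0)}; classification: node.

Compute partial derivatives:
  f_x = 3*x**2 - 4*x*y - 14*x + 8*y + 16.
  f_y = -2*x**2 + 8*x - 3*y**2 + 2*y - 8.
Scan x_0 ∈ {−4, ..., 4}. For each x_0, f_y(x_0, y) is a polynomial in y; find its integer roots y ∈ {−4, ..., 4}, then test f_x and f at those candidates.
  x = -4: f_y(-4, y) = -3*y**2 + 2*y - 72; no integer root y with |y| ≤ 4.
  x = -3: f_y(-3, y) = -3*y**2 + 2*y - 50; no integer root y with |y| ≤ 4.
  x = -2: f_y(-2, y) = -3*y**2 + 2*y - 32; no integer root y with |y| ≤ 4.
  x = -1: f_y(-1, y) = -3*y**2 + 2*y - 18; no integer root y with |y| ≤ 4.
  x = 0: f_y(0, y) = -3*y**2 + 2*y - 8; no integer root y with |y| ≤ 4.
  x = 1: f_y(1, y) = -3*y**2 + 2*y - 2; no integer root y with |y| ≤ 4.
  x = 2: f_y(2, y) = -3*y**2 + 2*y; vanishes at y ∈ {0}. (2, 0): f_x = 0, f = 0 — SINGULAR.
  x = 3: f_y(3, y) = -3*y**2 + 2*y - 2; no integer root y with |y| ≤ 4.
  x = 4: f_y(4, y) = -3*y**2 + 2*y - 8; no integer root y with |y| ≤ 4.
Only singular point on the grid: (2, 0).
Classify: substitute x = 2 + u, y = 0 + v and expand: f = u**3 - 2*u**2*v - u**2 - v**3 + v**2.
No constant or linear terms (consistent with a singular point). Quadratic part: -u**2 + v**2. Cubic part: u**3 - 2*u**2*v - v**3.
The quadratic part v**2 - u**2 = (v − u)(v + u) splits into two distinct linear factors, so there are two distinct tangent lines y − 0 = ±(x − 2) — this is a node (ordinary double point).
Classification: node.


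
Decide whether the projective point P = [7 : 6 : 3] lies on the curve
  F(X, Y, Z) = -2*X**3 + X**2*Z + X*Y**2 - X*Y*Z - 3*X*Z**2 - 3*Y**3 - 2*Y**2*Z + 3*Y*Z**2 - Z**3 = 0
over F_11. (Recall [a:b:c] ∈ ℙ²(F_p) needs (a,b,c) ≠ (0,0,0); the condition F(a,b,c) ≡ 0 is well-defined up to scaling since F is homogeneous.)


F(7,6,3) ≡ 0 (mod 11); P is on the curve.

Evaluate F(7, 6, 3) term-by-term (mod 11).
  -2*X**3 ↦ -2·343·1·1 = -686
  X**2*Z ↦ 1·49·1·3 = 147
  X*Y**2 ↦ 1·7·36·1 = 252
  -X*Y*Z ↦ -1·7·6·3 = -126
  -3*X*Z**2 ↦ -3·7·1·9 = -189
  -3*Y**3 ↦ -3·1·216·1 = -648
  -2*Y**2*Z ↦ -2·1·36·3 = -216
  3*Y*Z**2 ↦ 3·1·6·9 = 162
  -Z**3 ↦ -1·1·1·27 = -27
Sum: F(7, 6, 3) = (-686) + (147) + (252) + (-126) + (-189) + (-648) + (-216) + (162) + (-27) = -1331.
Reducing mod 11: -1331 ≡ 0 (mod 11).
Since F(a, b, c) ≡ 0 (mod 11), P lies on the curve.


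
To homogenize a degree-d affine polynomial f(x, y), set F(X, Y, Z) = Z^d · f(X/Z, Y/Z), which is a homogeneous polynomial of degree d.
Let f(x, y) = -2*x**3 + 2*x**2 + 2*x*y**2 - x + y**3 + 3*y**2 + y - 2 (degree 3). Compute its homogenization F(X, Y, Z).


F(X, Y, Z) = -2*X**3 + 2*X**2*Z + 2*X*Y**2 - X*Z**2 + Y**3 + 3*Y**2*Z + Y*Z**2 - 2*Z**3

deg(f) = 3.
Substitute x = X/Z, y = Y/Z into f, then multiply by Z^3.
  monomial -2·x^3·y^0 ↦ -2·X^3·Y^0·Z^0.
  monomial 2·x^2·y^0 ↦ 2·X^2·Y^0·Z^1.
  monomial 2·x^1·y^2 ↦ 2·X^1·Y^2·Z^0.
  monomial -1·x^1·y^0 ↦ -1·X^1·Y^0·Z^2.
  monomial 1·x^0·y^3 ↦ 1·X^0·Y^3·Z^0.
  monomial 3·x^0·y^2 ↦ 3·X^0·Y^2·Z^1.
  monomial 1·x^0·y^1 ↦ 1·X^0·Y^1·Z^2.
  monomial -2·x^0·y^0 ↦ -2·X^0·Y^0·Z^3.
Collecting: F(X, Y, Z) = -2*X**3 + 2*X**2*Z + 2*X*Y**2 - X*Z**2 + Y**3 + 3*Y**2*Z + Y*Z**2 - 2*Z**3.


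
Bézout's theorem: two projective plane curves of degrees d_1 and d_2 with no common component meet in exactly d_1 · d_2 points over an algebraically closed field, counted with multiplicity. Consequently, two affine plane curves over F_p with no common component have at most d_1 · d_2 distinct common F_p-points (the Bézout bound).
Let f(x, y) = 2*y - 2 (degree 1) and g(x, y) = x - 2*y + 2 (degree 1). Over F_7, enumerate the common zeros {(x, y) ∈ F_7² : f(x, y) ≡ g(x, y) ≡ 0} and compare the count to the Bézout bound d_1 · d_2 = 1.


Common zeros: {(0, 1)}; count = 1; Bézout bound = 1.

deg(f) = 1, deg(g) = 1, so Bézout bound = 1.
Scan x ∈ F_7. For each x, list the y ∈ F_7 with f(x, y) ≡ 0 and those with g(x, y) ≡ 0 (mod 7); the common zeros in that column are the intersection.
  x = 0: f ≡ 0 at y ∈ {1}; g ≡ 0 at y ∈ {1}; common: {1}.
  x = 1: f ≡ 0 at y ∈ {1}; g ≡ 0 at y ∈ {5}; common: ∅.
  x = 2: f ≡ 0 at y ∈ {1}; g ≡ 0 at y ∈ {2}; common: ∅.
  x = 3: f ≡ 0 at y ∈ {1}; g ≡ 0 at y ∈ {6}; common: ∅.
  x = 4: f ≡ 0 at y ∈ {1}; g ≡ 0 at y ∈ {3}; common: ∅.
  x = 5: f ≡ 0 at y ∈ {1}; g ≡ 0 at y ∈ {0}; common: ∅.
  x = 6: f ≡ 0 at y ∈ {1}; g ≡ 0 at y ∈ {4}; common: ∅.
Collecting: common zeros = {(0, 1)}, so the count is 1.
Comparison with the Bézout bound: 1 ≤ 1 = deg(f)·deg(g), as expected for curves with no common component (the bound is attained).


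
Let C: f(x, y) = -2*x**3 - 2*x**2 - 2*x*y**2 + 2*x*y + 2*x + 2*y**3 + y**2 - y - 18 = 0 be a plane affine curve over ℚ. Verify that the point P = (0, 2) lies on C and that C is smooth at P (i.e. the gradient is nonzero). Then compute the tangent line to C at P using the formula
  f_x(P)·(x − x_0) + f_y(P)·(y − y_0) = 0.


Tangent line at P: -2*x + 27*y - 54 = 0.

Step 1: f(0, 2) = 0, so P lies on C.
Step 2: partial derivatives
  f_x(x, y) = -6*x**2 - 4*x - 2*y**2 + 2*y + 2, f_y(x, y) = -4*x*y + 2*x + 6*y**2 + 2*y - 1.
  f_x(P) = -2, f_y(P) = 27 (gradient nonzero, so P is smooth).
Step 3: tangent line at P: -2·(x − 0) + 27·(y − 2) = 0.
Expanding: -2*x + 27*y - 54 = 0.


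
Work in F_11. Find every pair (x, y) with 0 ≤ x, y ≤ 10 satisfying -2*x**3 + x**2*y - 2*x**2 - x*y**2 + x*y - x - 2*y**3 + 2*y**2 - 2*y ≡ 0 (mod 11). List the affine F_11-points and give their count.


Affine F_11-points: {(0, 0), (4, 5), (6, 2), (6, 5), (8, 5), (8, 7), (10, 1), (10, 8), (10, 9)}; count = 9.

For each of the 121 pairs (x, y) ∈ F_11², evaluate f(x, y) mod 11. Record the zeros.
  x = 0: [0↦0, 1↦9, 2↦10, 3↦2, 4↦6, 5↦10, 6↦2, 7↦3, 8↦1, 9↦6, 10↦6]  zeros at y ∈ {0}
  x = 1: [0↦6, 1↦5, 2↦5, 3↦5, 4↦4, 5↦1, 6↦6, 7↦7, 8↦3, 9↦4, 10↦9]  zeros at y ∈ ∅
  x = 2: [0↦7, 1↦9, 2↦10, 3↦9, 4↦5, 5↦8, 6↦6, 7↦9, 8↦5, 9↦4, 10↦5]  zeros at y ∈ ∅
  x = 3: [0↦2, 1↦9, 2↦2, 3↦2, 4↦8, 5↦8, 6↦1, 7↦8, 8↦6, 9↦5, 10↦4]  zeros at y ∈ ∅
  x = 4: [0↦1, 1↦4, 2↦2, 3↦5, 4↦1, 5↦0, 6↦1, 7↦3, 8↦5, 9↦6, 10↦5]  zeros at y ∈ {5}
  x = 5: [0↦3, 1↦4, 2↦9, 3↦6, 4↦5, 5↦5, 6↦5, 7↦4, 8↦1, 9↦6, 10↦7]  zeros at y ∈ ∅
  x = 6: [0↦7, 1↦8, 2↦0, 3↦4, 4↦8, 5↦0, 6↦1, 7↦10, 8↦4, 9↦4, 10↦9]  zeros at y ∈ {2, 5}
  x = 7: [0↦1, 1↦4, 2↦7, 3↦9, 4↦9, 5↦6, 6↦10, 7↦9, 8↦2, 9↦10, 10↦10]  zeros at y ∈ ∅
  x = 8: [0↦6, 1↦2, 2↦7, 3↦9, 4↦7, 5↦0, 6↦9, 7↦0, 8↦5, 9↦1, 10↦9]  zeros at y ∈ {5, 7}
  x = 9: [0↦10, 1↦1, 2↦10, 3↦3, 4↦1, 5↦3, 6↦8, 7↦4, 8↦1, 9↦9, 10↦5]  zeros at y ∈ ∅
  x = 10: [0↦1, 1↦0, 2↦4, 3↦1, 4↦1, 5↦3, 6↦6, 7↦9, 8↦0, 9↦0, 10↦8]  zeros at y ∈ {1, 8, 9}
Collecting zeros: affine points = {(0, 0), (4, 5), (6, 2), (6, 5), (8, 5), (8, 7), (10, 1), (10, 8), (10, 9)}.
Total count |C(F_11)_aff| = 9.


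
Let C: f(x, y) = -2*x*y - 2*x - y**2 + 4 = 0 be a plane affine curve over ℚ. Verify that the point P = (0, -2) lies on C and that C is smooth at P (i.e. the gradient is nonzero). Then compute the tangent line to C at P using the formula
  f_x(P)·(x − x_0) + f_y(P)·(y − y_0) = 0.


Tangent line at P: 2*x + 4*y + 8 = 0.

Step 1: f(0, -2) = 0, so P lies on C.
Step 2: partial derivatives
  f_x(x, y) = -2*y - 2, f_y(x, y) = -2*x - 2*y.
  f_x(P) = 2, f_y(P) = 4 (gradient nonzero, so P is smooth).
Step 3: tangent line at P: 2·(x − 0) + 4·(y − -2) = 0.
Expanding: 2*x + 4*y + 8 = 0.


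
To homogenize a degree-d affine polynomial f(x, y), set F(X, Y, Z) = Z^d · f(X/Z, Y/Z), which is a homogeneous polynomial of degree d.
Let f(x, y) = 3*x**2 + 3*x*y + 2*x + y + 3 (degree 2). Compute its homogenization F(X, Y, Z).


F(X, Y, Z) = 3*X**2 + 3*X*Y + 2*X*Z + Y*Z + 3*Z**2

deg(f) = 2.
Substitute x = X/Z, y = Y/Z into f, then multiply by Z^2.
  monomial 3·x^2·y^0 ↦ 3·X^2·Y^0·Z^0.
  monomial 3·x^1·y^1 ↦ 3·X^1·Y^1·Z^0.
  monomial 2·x^1·y^0 ↦ 2·X^1·Y^0·Z^1.
  monomial 1·x^0·y^1 ↦ 1·X^0·Y^1·Z^1.
  monomial 3·x^0·y^0 ↦ 3·X^0·Y^0·Z^2.
Collecting: F(X, Y, Z) = 3*X**2 + 3*X*Y + 2*X*Z + Y*Z + 3*Z**2.


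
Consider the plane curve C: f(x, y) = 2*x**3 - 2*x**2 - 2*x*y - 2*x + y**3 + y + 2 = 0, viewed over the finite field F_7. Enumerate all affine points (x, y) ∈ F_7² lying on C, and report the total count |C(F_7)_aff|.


Affine F_7-points: {(0, 4), (0, 6), (1, 0), (1, 1), (1, 6), (3, 1), (4, 1), (4, 2), (4, 4), (5, 2), (6, 0), (6, 2), (6, 5)}; count = 13.

For each of the 49 pairs (x, y) ∈ F_7², evaluate f(x, y) mod 7. Record the zeros.
  x = 0: [0↦2, 1↦4, 2↦5, 3↦4, 4↦0, 5↦6, 6↦0]  zeros at y ∈ {4, 6}
  x = 1: [0↦0, 1↦0, 2↦6, 3↦3, 4↦4, 5↦1, 6↦0]  zeros at y ∈ {0, 1, 6}
  x = 2: [0↦6, 1↦4, 2↦1, 3↦3, 4↦2, 5↦4, 6↦1]  zeros at y ∈ ∅
  x = 3: [0↦4, 1↦0, 2↦2, 3↦2, 4↦6, 5↦6, 6↦1]  zeros at y ∈ {1}
  x = 4: [0↦6, 1↦0, 2↦0, 3↦5, 4↦0, 5↦5, 6↦5]  zeros at y ∈ {1, 2, 4}
  x = 5: [0↦3, 1↦2, 2↦0, 3↦3, 4↦3, 5↦6, 6↦4]  zeros at y ∈ {2}
  x = 6: [0↦0, 1↦4, 2↦0, 3↦1, 4↦6, 5↦0, 6↦3]  zeros at y ∈ {0, 2, 5}
Collecting zeros: affine points = {(0, 4), (0, 6), (1, 0), (1, 1), (1, 6), (3, 1), (4, 1), (4, 2), (4, 4), (5, 2), (6, 0), (6, 2), (6, 5)}.
Total count |C(F_7)_aff| = 13.


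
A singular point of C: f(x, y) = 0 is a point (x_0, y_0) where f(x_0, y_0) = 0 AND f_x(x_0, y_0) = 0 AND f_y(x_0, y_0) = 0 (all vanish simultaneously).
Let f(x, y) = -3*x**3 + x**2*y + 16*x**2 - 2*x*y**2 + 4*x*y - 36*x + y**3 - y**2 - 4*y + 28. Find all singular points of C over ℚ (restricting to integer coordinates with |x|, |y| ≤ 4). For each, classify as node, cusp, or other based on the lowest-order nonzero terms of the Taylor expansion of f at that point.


Singular points: {(2, 2)}; classification: cusp.

Compute partial derivatives:
  f_x = -9*x**2 + 2*x*y + 32*x - 2*y**2 + 4*y - 36.
  f_y = x**2 - 4*x*y + 4*x + 3*y**2 - 2*y - 4.
Scan x_0 ∈ {−4, ..., 4}. For each x_0, f_y(x_0, y) is a polynomial in y; find its integer roots y ∈ {−4, ..., 4}, then test f_x and f at those candidates.
  x = -4: f_y(-4, y) = 3*y**2 + 14*y - 4; no integer root y with |y| ≤ 4.
  x = -3: f_y(-3, y) = 3*y**2 + 10*y - 7; no integer root y with |y| ≤ 4.
  x = -2: f_y(-2, y) = 3*y**2 + 6*y - 8; no integer root y with |y| ≤ 4.
  x = -1: f_y(-1, y) = 3*y**2 + 2*y - 7; no integer root y with |y| ≤ 4.
  x = 0: f_y(0, y) = 3*y**2 - 2*y - 4; no integer root y with |y| ≤ 4.
  x = 1: f_y(1, y) = 3*y**2 - 6*y + 1; no integer root y with |y| ≤ 4.
  x = 2: f_y(2, y) = 3*y**2 - 10*y + 8; vanishes at y ∈ {2}. (2, 2): f_x = 0, f = 0 — SINGULAR.
  x = 3: f_y(3, y) = 3*y**2 - 14*y + 17; no integer root y with |y| ≤ 4.
  x = 4: f_y(4, y) = 3*y**2 - 18*y + 28; no integer root y with |y| ≤ 4.
Only singular point on the grid: (2, 2).
Classify: substitute x = 2 + u, y = 2 + v and expand: f = -3*u**3 + u**2*v - 2*u*v**2 + v**3 + v**2.
No constant or linear terms (consistent with a singular point). Quadratic part: v**2. Cubic part: -3*u**3 + u**2*v - 2*u*v**2 + v**3.
The quadratic part v**2 is a perfect square, so there is a single (double) tangent line v = 0, i.e. y = 2. Restricting the cubic part to that line (v = 0) leaves -3*u**3 ≠ 0, so f is not divisible by v and the branch is v² ≈ 3*u**3 to lowest order — this is a cusp.
Classification: cusp.


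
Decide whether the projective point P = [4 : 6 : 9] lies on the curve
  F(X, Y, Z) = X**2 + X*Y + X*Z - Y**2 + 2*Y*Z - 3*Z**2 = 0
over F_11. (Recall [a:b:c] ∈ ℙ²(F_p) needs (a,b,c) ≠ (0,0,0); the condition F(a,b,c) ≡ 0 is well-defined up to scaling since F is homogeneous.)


F(4,6,9) ≡ 4 (mod 11); P is NOT on the curve.

Evaluate F(4, 6, 9) term-by-term (mod 11).
  X**2 ↦ 1·16·1·1 = 16
  X*Y ↦ 1·4·6·1 = 24
  X*Z ↦ 1·4·1·9 = 36
  -Y**2 ↦ -1·1·36·1 = -36
  2*Y*Z ↦ 2·1·6·9 = 108
  -3*Z**2 ↦ -3·1·1·81 = -243
Sum: F(4, 6, 9) = (16) + (24) + (36) + (-36) + (108) + (-243) = -95.
Reducing mod 11: -95 ≡ 4 (mod 11).
Since F(a, b, c) ≡ 4 ≠ 0 (mod 11), P does NOT lie on the curve.


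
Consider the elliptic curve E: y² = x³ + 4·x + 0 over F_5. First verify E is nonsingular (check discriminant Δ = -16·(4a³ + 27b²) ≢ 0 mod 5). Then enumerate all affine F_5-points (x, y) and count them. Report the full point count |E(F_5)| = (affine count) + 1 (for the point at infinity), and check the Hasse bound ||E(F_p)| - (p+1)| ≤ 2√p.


Affine points = {(0, 0), (1, 0), (2, 1), (2, 4), (3, 2), (3, 3), (4, 0)}; affine count = 7; |E(F_5)| = 8.

Discriminant check: Δ ∝ 4a³ + 27b² = 4·4³ + 27·0² = 4·64 + 27·0 ≡ 1 (mod 5). Nonzero ⇒ E is nonsingular.
For each x ∈ F_5, compute rhs = x³ + 4·x + 0 mod 5, then count y ∈ F_5 with y² ≡ rhs.
  x = 0: rhs = 0, matching y values: 0 (1 points).
  x = 1: rhs = 0, matching y values: 0 (1 points).
  x = 2: rhs = 1, matching y values: 1, 4 (2 points).
  x = 3: rhs = 4, matching y values: 2, 3 (2 points).
  x = 4: rhs = 0, matching y values: 0 (1 points).
Total affine count: 7.
Full point count |E(F_5)| = 7 + 1 = 8.
Hasse bound: |8 − (5+1)| = |2| = 2 ≤ 2√5 ≈ 4.4721 ✓.


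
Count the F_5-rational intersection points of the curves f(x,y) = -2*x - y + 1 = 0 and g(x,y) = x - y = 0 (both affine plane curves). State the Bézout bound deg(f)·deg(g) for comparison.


Common zeros: {(2, 2)}; count = 1; Bézout bound = 1.

deg(f) = 1, deg(g) = 1, so Bézout bound = 1.
Scan x ∈ F_5. For each x, list the y ∈ F_5 with f(x, y) ≡ 0 and those with g(x, y) ≡ 0 (mod 5); the common zeros in that column are the intersection.
  x = 0: f ≡ 0 at y ∈ {1}; g ≡ 0 at y ∈ {0}; common: ∅.
  x = 1: f ≡ 0 at y ∈ {4}; g ≡ 0 at y ∈ {1}; common: ∅.
  x = 2: f ≡ 0 at y ∈ {2}; g ≡ 0 at y ∈ {2}; common: {2}.
  x = 3: f ≡ 0 at y ∈ {0}; g ≡ 0 at y ∈ {3}; common: ∅.
  x = 4: f ≡ 0 at y ∈ {3}; g ≡ 0 at y ∈ {4}; common: ∅.
Collecting: common zeros = {(2, 2)}, so the count is 1.
Comparison with the Bézout bound: 1 ≤ 1 = deg(f)·deg(g), as expected for curves with no common component (the bound is attained).


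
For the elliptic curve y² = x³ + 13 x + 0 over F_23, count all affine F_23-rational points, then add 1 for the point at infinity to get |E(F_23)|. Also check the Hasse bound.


Affine points = {(0, 0), (4, 1), (4, 22), (5, 11), (5, 12), (6, 8), (6, 15), (8, 8), (8, 15), (9, 8), (9, 15), (10, 7), (10, 16), (11, 5), (11, 18), (16, 7), (16, 16), (20, 7), (20, 16), (21, 9), (21, 14), (22, 3), (22, 20)}; affine count = 23; |E(F_23)| = 24.

Discriminant check: Δ ∝ 4a³ + 27b² = 4·13³ + 27·0² = 4·2197 + 27·0 ≡ 2 (mod 23). Nonzero ⇒ E is nonsingular.
For each x ∈ F_23, compute rhs = x³ + 13·x + 0 mod 23, then count y ∈ F_23 with y² ≡ rhs.
  x = 0: rhs = 0, matching y values: 0 (1 points).
  x = 1: rhs = 14, matching y values: none (0 points).
  x = 2: rhs = 11, matching y values: none (0 points).
  x = 3: rhs = 20, matching y values: none (0 points).
  x = 4: rhs = 1, matching y values: 1, 22 (2 points).
  x = 5: rhs = 6, matching y values: 11, 12 (2 points).
  x = 6: rhs = 18, matching y values: 8, 15 (2 points).
  x = 7: rhs = 20, matching y values: none (0 points).
  x = 8: rhs = 18, matching y values: 8, 15 (2 points).
  x = 9: rhs = 18, matching y values: 8, 15 (2 points).
  x = 10: rhs = 3, matching y values: 7, 16 (2 points).
  x = 11: rhs = 2, matching y values: 5, 18 (2 points).
  x = 12: rhs = 21, matching y values: none (0 points).
  x = 13: rhs = 20, matching y values: none (0 points).
  x = 14: rhs = 5, matching y values: none (0 points).
  x = 15: rhs = 5, matching y values: none (0 points).
  x = 16: rhs = 3, matching y values: 7, 16 (2 points).
  x = 17: rhs = 5, matching y values: none (0 points).
  x = 18: rhs = 17, matching y values: none (0 points).
  x = 19: rhs = 22, matching y values: none (0 points).
  x = 20: rhs = 3, matching y values: 7, 16 (2 points).
  x = 21: rhs = 12, matching y values: 9, 14 (2 points).
  x = 22: rhs = 9, matching y values: 3, 20 (2 points).
Total affine count: 23.
Full point count |E(F_23)| = 23 + 1 = 24.
Hasse bound: |24 − (23+1)| = |0| = 0 ≤ 2√23 ≈ 9.5917 ✓.


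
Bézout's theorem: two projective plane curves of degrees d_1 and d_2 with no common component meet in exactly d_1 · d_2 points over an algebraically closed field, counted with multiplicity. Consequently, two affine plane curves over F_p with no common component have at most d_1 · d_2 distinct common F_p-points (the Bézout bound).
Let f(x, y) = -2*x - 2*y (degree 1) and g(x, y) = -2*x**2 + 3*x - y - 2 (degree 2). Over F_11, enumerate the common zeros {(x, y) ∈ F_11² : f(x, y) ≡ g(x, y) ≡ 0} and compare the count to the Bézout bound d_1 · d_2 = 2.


Common zeros: {(1, 10)}; count = 1; Bézout bound = 2.

deg(f) = 1, deg(g) = 2, so Bézout bound = 2.
Scan x ∈ F_11. For each x, list the y ∈ F_11 with f(x, y) ≡ 0 and those with g(x, y) ≡ 0 (mod 11); the common zeros in that column are the intersection.
  x = 0: f ≡ 0 at y ∈ {0}; g ≡ 0 at y ∈ {9}; common: ∅.
  x = 1: f ≡ 0 at y ∈ {10}; g ≡ 0 at y ∈ {10}; common: {10}.
  x = 2: f ≡ 0 at y ∈ {9}; g ≡ 0 at y ∈ {7}; common: ∅.
  x = 3: f ≡ 0 at y ∈ {8}; g ≡ 0 at y ∈ {0}; common: ∅.
  x = 4: f ≡ 0 at y ∈ {7}; g ≡ 0 at y ∈ {0}; common: ∅.
  x = 5: f ≡ 0 at y ∈ {6}; g ≡ 0 at y ∈ {7}; common: ∅.
  x = 6: f ≡ 0 at y ∈ {5}; g ≡ 0 at y ∈ {10}; common: ∅.
  x = 7: f ≡ 0 at y ∈ {4}; g ≡ 0 at y ∈ {9}; common: ∅.
  x = 8: f ≡ 0 at y ∈ {3}; g ≡ 0 at y ∈ {4}; common: ∅.
  x = 9: f ≡ 0 at y ∈ {2}; g ≡ 0 at y ∈ {6}; common: ∅.
  x = 10: f ≡ 0 at y ∈ {1}; g ≡ 0 at y ∈ {4}; common: ∅.
Collecting: common zeros = {(1, 10)}, so the count is 1.
Comparison with the Bézout bound: 1 ≤ 2 = deg(f)·deg(g), as expected for curves with no common component (the affine F_11-count falls short of the bound because intersections may lie at infinity, over extension fields, or carry multiplicity).


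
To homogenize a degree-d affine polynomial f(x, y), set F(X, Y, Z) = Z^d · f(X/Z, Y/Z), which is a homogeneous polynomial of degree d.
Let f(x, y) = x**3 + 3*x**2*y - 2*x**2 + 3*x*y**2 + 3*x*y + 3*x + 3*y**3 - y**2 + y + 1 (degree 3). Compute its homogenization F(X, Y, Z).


F(X, Y, Z) = X**3 + 3*X**2*Y - 2*X**2*Z + 3*X*Y**2 + 3*X*Y*Z + 3*X*Z**2 + 3*Y**3 - Y**2*Z + Y*Z**2 + Z**3

deg(f) = 3.
Substitute x = X/Z, y = Y/Z into f, then multiply by Z^3.
  monomial 1·x^3·y^0 ↦ 1·X^3·Y^0·Z^0.
  monomial 3·x^2·y^1 ↦ 3·X^2·Y^1·Z^0.
  monomial -2·x^2·y^0 ↦ -2·X^2·Y^0·Z^1.
  monomial 3·x^1·y^2 ↦ 3·X^1·Y^2·Z^0.
  monomial 3·x^1·y^1 ↦ 3·X^1·Y^1·Z^1.
  monomial 3·x^1·y^0 ↦ 3·X^1·Y^0·Z^2.
  monomial 3·x^0·y^3 ↦ 3·X^0·Y^3·Z^0.
  monomial -1·x^0·y^2 ↦ -1·X^0·Y^2·Z^1.
  monomial 1·x^0·y^1 ↦ 1·X^0·Y^1·Z^2.
  monomial 1·x^0·y^0 ↦ 1·X^0·Y^0·Z^3.
Collecting: F(X, Y, Z) = X**3 + 3*X**2*Y - 2*X**2*Z + 3*X*Y**2 + 3*X*Y*Z + 3*X*Z**2 + 3*Y**3 - Y**2*Z + Y*Z**2 + Z**3.


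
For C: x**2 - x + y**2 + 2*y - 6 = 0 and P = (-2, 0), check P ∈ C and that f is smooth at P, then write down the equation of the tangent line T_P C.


Tangent line at P: -5*x + 2*y - 10 = 0.

Step 1: f(-2, 0) = 0, so P lies on C.
Step 2: partial derivatives
  f_x(x, y) = 2*x - 1, f_y(x, y) = 2*y + 2.
  f_x(P) = -5, f_y(P) = 2 (gradient nonzero, so P is smooth).
Step 3: tangent line at P: -5·(x − -2) + 2·(y − 0) = 0.
Expanding: -5*x + 2*y - 10 = 0.


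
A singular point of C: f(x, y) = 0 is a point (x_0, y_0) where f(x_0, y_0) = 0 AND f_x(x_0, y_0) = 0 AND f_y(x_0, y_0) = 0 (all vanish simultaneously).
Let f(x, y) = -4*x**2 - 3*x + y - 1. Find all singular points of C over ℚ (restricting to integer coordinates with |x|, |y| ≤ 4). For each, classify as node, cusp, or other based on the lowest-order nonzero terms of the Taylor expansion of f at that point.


No singular points in the scanned grid; C is smooth there.

Compute partial derivatives:
  f_x = -8*x - 3.
  f_y = 1.
f_y = 1 is a nonzero constant, so f_y never vanishes: no point (x, y) can satisfy f = f_x = f_y = 0. In particular no (x, y) ∈ {−4, ..., 4}² is singular; the curve is smooth.


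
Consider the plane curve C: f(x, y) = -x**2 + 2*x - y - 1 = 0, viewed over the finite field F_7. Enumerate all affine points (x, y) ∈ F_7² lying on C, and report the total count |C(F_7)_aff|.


Affine F_7-points: {(0, 6), (1, 0), (2, 6), (3, 3), (4, 5), (5, 5), (6, 3)}; count = 7.

For each of the 49 pairs (x, y) ∈ F_7², evaluate f(x, y) mod 7. Record the zeros.
  x = 0: [0↦6, 1↦5, 2↦4, 3↦3, 4↦2, 5↦1, 6↦0]  zeros at y ∈ {6}
  x = 1: [0↦0, 1↦6, 2↦5, 3↦4, 4↦3, 5↦2, 6↦1]  zeros at y ∈ {0}
  x = 2: [0↦6, 1↦5, 2↦4, 3↦3, 4↦2, 5↦1, 6↦0]  zeros at y ∈ {6}
  x = 3: [0↦3, 1↦2, 2↦1, 3↦0, 4↦6, 5↦5, 6↦4]  zeros at y ∈ {3}
  x = 4: [0↦5, 1↦4, 2↦3, 3↦2, 4↦1, 5↦0, 6↦6]  zeros at y ∈ {5}
  x = 5: [0↦5, 1↦4, 2↦3, 3↦2, 4↦1, 5↦0, 6↦6]  zeros at y ∈ {5}
  x = 6: [0↦3, 1↦2, 2↦1, 3↦0, 4↦6, 5↦5, 6↦4]  zeros at y ∈ {3}
Collecting zeros: affine points = {(0, 6), (1, 0), (2, 6), (3, 3), (4, 5), (5, 5), (6, 3)}.
Total count |C(F_7)_aff| = 7.


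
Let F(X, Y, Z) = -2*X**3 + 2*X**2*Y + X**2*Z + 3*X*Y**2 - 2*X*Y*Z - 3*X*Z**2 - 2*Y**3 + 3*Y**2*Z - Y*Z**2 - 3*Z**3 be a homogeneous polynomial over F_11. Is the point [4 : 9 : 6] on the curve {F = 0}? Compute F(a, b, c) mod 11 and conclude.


F(4,9,6) ≡ 8 (mod 11); P is NOT on the curve.

Evaluate F(4, 9, 6) term-by-term (mod 11).
  -2*X**3 ↦ -2·64·1·1 = -128
  2*X**2*Y ↦ 2·16·9·1 = 288
  X**2*Z ↦ 1·16·1·6 = 96
  3*X*Y**2 ↦ 3·4·81·1 = 972
  -2*X*Y*Z ↦ -2·4·9·6 = -432
  -3*X*Z**2 ↦ -3·4·1·36 = -432
  -2*Y**3 ↦ -2·1·729·1 = -1458
  3*Y**2*Z ↦ 3·1·81·6 = 1458
  -Y*Z**2 ↦ -1·1·9·36 = -324
  -3*Z**3 ↦ -3·1·1·216 = -648
Sum: F(4, 9, 6) = (-128) + (288) + (96) + (972) + (-432) + (-432) + (-1458) + (1458) + (-324) + (-648) = -608.
Reducing mod 11: -608 ≡ 8 (mod 11).
Since F(a, b, c) ≡ 8 ≠ 0 (mod 11), P does NOT lie on the curve.


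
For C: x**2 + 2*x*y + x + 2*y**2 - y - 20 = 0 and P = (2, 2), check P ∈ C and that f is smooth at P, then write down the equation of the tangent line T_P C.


Tangent line at P: 9*x + 11*y - 40 = 0.

Step 1: f(2, 2) = 0, so P lies on C.
Step 2: partial derivatives
  f_x(x, y) = 2*x + 2*y + 1, f_y(x, y) = 2*x + 4*y - 1.
  f_x(P) = 9, f_y(P) = 11 (gradient nonzero, so P is smooth).
Step 3: tangent line at P: 9·(x − 2) + 11·(y − 2) = 0.
Expanding: 9*x + 11*y - 40 = 0.


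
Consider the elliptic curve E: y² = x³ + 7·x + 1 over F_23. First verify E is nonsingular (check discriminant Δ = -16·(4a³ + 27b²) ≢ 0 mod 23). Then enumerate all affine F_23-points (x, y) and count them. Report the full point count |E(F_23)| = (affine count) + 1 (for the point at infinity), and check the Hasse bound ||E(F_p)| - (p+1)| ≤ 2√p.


Affine points = {(0, 1), (0, 22), (1, 3), (1, 20), (2, 0), (3, 7), (3, 16), (4, 1), (4, 22), (5, 0), (6, 11), (6, 12), (7, 5), (7, 18), (10, 6), (10, 17), (11, 11), (11, 12), (13, 9), (13, 14), (15, 10), (15, 13), (16, 0), (18, 5), (18, 18), (19, 1), (19, 22), (21, 5), (21, 18), (22, 4), (22, 19)}; affine count = 31; |E(F_23)| = 32.

Discriminant check: Δ ∝ 4a³ + 27b² = 4·7³ + 27·1² = 4·343 + 27·1 ≡ 19 (mod 23). Nonzero ⇒ E is nonsingular.
For each x ∈ F_23, compute rhs = x³ + 7·x + 1 mod 23, then count y ∈ F_23 with y² ≡ rhs.
  x = 0: rhs = 1, matching y values: 1, 22 (2 points).
  x = 1: rhs = 9, matching y values: 3, 20 (2 points).
  x = 2: rhs = 0, matching y values: 0 (1 points).
  x = 3: rhs = 3, matching y values: 7, 16 (2 points).
  x = 4: rhs = 1, matching y values: 1, 22 (2 points).
  x = 5: rhs = 0, matching y values: 0 (1 points).
  x = 6: rhs = 6, matching y values: 11, 12 (2 points).
  x = 7: rhs = 2, matching y values: 5, 18 (2 points).
  x = 8: rhs = 17, matching y values: none (0 points).
  x = 9: rhs = 11, matching y values: none (0 points).
  x = 10: rhs = 13, matching y values: 6, 17 (2 points).
  x = 11: rhs = 6, matching y values: 11, 12 (2 points).
  x = 12: rhs = 19, matching y values: none (0 points).
  x = 13: rhs = 12, matching y values: 9, 14 (2 points).
  x = 14: rhs = 14, matching y values: none (0 points).
  x = 15: rhs = 8, matching y values: 10, 13 (2 points).
  x = 16: rhs = 0, matching y values: 0 (1 points).
  x = 17: rhs = 19, matching y values: none (0 points).
  x = 18: rhs = 2, matching y values: 5, 18 (2 points).
  x = 19: rhs = 1, matching y values: 1, 22 (2 points).
  x = 20: rhs = 22, matching y values: none (0 points).
  x = 21: rhs = 2, matching y values: 5, 18 (2 points).
  x = 22: rhs = 16, matching y values: 4, 19 (2 points).
Total affine count: 31.
Full point count |E(F_23)| = 31 + 1 = 32.
Hasse bound: |32 − (23+1)| = |8| = 8 ≤ 2√23 ≈ 9.5917 ✓.


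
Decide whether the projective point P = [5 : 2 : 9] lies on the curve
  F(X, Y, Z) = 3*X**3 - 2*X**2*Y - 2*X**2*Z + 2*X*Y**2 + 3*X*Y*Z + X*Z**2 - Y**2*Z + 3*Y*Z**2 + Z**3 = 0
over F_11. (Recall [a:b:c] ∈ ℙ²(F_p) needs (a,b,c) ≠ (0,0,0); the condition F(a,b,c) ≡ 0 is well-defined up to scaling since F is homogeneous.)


F(5,2,9) ≡ 3 (mod 11); P is NOT on the curve.

Evaluate F(5, 2, 9) term-by-term (mod 11).
  3*X**3 ↦ 3·125·1·1 = 375
  -2*X**2*Y ↦ -2·25·2·1 = -100
  -2*X**2*Z ↦ -2·25·1·9 = -450
  2*X*Y**2 ↦ 2·5·4·1 = 40
  3*X*Y*Z ↦ 3·5·2·9 = 270
  X*Z**2 ↦ 1·5·1·81 = 405
  -Y**2*Z ↦ -1·1·4·9 = -36
  3*Y*Z**2 ↦ 3·1·2·81 = 486
  Z**3 ↦ 1·1·1·729 = 729
Sum: F(5, 2, 9) = (375) + (-100) + (-450) + (40) + (270) + (405) + (-36) + (486) + (729) = 1719.
Reducing mod 11: 1719 ≡ 3 (mod 11).
Since F(a, b, c) ≡ 3 ≠ 0 (mod 11), P does NOT lie on the curve.


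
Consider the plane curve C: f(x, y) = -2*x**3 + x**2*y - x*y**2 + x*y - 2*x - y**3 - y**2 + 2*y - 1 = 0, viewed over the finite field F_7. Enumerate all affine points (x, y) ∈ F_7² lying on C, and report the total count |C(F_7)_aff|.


Affine F_7-points: {(2, 0), (3, 4), (6, 5)}; count = 3.

For each of the 49 pairs (x, y) ∈ F_7², evaluate f(x, y) mod 7. Record the zeros.
  x = 0: [0↦6, 1↦6, 2↦5, 3↦4, 4↦4, 5↦6, 6↦4]  zeros at y ∈ ∅
  x = 1: [0↦2, 1↦3, 2↦1, 3↦4, 4↦6, 5↦1, 6↦4]  zeros at y ∈ ∅
  x = 2: [0↦0, 1↦4, 2↦3, 3↦5, 4↦4, 5↦1, 6↦4]  zeros at y ∈ {0}
  x = 3: [0↦2, 1↦4, 2↦6, 3↦2, 4↦0, 5↦1, 6↦6]  zeros at y ∈ {4}
  x = 4: [0↦3, 1↦5, 2↦5, 3↦4, 4↦3, 5↦3, 6↦5]  zeros at y ∈ ∅
  x = 5: [0↦5, 1↦2, 2↦2, 3↦6, 4↦1, 5↦2, 6↦3]  zeros at y ∈ ∅
  x = 6: [0↦3, 1↦4, 2↦6, 3↦3, 4↦3, 5↦0, 6↦2]  zeros at y ∈ {5}
Collecting zeros: affine points = {(2, 0), (3, 4), (6, 5)}.
Total count |C(F_7)_aff| = 3.


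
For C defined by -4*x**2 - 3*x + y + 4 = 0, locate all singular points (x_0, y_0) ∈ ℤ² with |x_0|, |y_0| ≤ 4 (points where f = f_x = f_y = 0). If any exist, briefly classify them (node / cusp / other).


No singular points in the scanned grid; C is smooth there.

Compute partial derivatives:
  f_x = -8*x - 3.
  f_y = 1.
f_y = 1 is a nonzero constant, so f_y never vanishes: no point (x, y) can satisfy f = f_x = f_y = 0. In particular no (x, y) ∈ {−4, ..., 4}² is singular; the curve is smooth.


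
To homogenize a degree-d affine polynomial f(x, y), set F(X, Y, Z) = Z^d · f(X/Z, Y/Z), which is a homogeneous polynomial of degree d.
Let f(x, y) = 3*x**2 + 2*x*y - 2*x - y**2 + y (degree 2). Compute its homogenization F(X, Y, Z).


F(X, Y, Z) = 3*X**2 + 2*X*Y - 2*X*Z - Y**2 + Y*Z

deg(f) = 2.
Substitute x = X/Z, y = Y/Z into f, then multiply by Z^2.
  monomial 3·x^2·y^0 ↦ 3·X^2·Y^0·Z^0.
  monomial 2·x^1·y^1 ↦ 2·X^1·Y^1·Z^0.
  monomial -2·x^1·y^0 ↦ -2·X^1·Y^0·Z^1.
  monomial -1·x^0·y^2 ↦ -1·X^0·Y^2·Z^0.
  monomial 1·x^0·y^1 ↦ 1·X^0·Y^1·Z^1.
Collecting: F(X, Y, Z) = 3*X**2 + 2*X*Y - 2*X*Z - Y**2 + Y*Z.


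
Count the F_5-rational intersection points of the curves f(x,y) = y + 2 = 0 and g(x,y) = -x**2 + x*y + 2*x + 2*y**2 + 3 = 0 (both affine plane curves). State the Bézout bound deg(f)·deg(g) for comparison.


Common zeros: {(1, 3), (4, 3)}; count = 2; Bézout bound = 2.

deg(f) = 1, deg(g) = 2, so Bézout bound = 2.
Scan x ∈ F_5. For each x, list the y ∈ F_5 with f(x, y) ≡ 0 and those with g(x, y) ≡ 0 (mod 5); the common zeros in that column are the intersection.
  x = 0: f ≡ 0 at y ∈ {3}; g ≡ 0 at y ∈ {1, 4}; common: ∅.
  x = 1: f ≡ 0 at y ∈ {3}; g ≡ 0 at y ∈ {3, 4}; common: {3}.
  x = 2: f ≡ 0 at y ∈ {3}; g ≡ 0 at y ∈ {2}; common: ∅.
  x = 3: f ≡ 0 at y ∈ {3}; g ≡ 0 at y ∈ {0, 1}; common: ∅.
  x = 4: f ≡ 0 at y ∈ {3}; g ≡ 0 at y ∈ {0, 3}; common: {3}.
Collecting: common zeros = {(1, 3), (4, 3)}, so the count is 2.
Comparison with the Bézout bound: 2 ≤ 2 = deg(f)·deg(g), as expected for curves with no common component (the bound is attained).


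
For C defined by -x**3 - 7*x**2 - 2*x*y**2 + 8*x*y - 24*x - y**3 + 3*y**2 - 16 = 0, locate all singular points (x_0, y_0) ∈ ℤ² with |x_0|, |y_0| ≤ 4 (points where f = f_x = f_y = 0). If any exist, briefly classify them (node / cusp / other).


Singular points: {(-2, 2)}; classification: node.

Compute partial derivatives:
  f_x = -3*x**2 - 14*x - 2*y**2 + 8*y - 24.
  f_y = -4*x*y + 8*x - 3*y**2 + 6*y.
Scan x_0 ∈ {−4, ..., 4}. For each x_0, f_y(x_0, y) is a polynomial in y; find its integer roots y ∈ {−4, ..., 4}, then test f_x and f at those candidates.
  x = -4: f_y(-4, y) = -3*y**2 + 22*y - 32; vanishes at y ∈ {2}. (-4, 2): f_x = -8 ≠ 0.
  x = -3: f_y(-3, y) = -3*y**2 + 18*y - 24; vanishes at y ∈ {2, 4}. (-3, 2): f_x = -1 ≠ 0; (-3, 4): f_x = -9 ≠ 0.
  x = -2: f_y(-2, y) = -3*y**2 + 14*y - 16; vanishes at y ∈ {2}. (-2, 2): f_x = 0, f = 0 — SINGULAR.
  x = -1: f_y(-1, y) = -3*y**2 + 10*y - 8; vanishes at y ∈ {2}. (-1, 2): f_x = -5 ≠ 0.
  x = 0: f_y(0, y) = -3*y**2 + 6*y; vanishes at y ∈ {0, 2}. (0, 0): f_x = -24 ≠ 0; (0, 2): f_x = -16 ≠ 0.
  x = 1: f_y(1, y) = -3*y**2 + 2*y + 8; vanishes at y ∈ {2}. (1, 2): f_x = -33 ≠ 0.
  x = 2: f_y(2, y) = -3*y**2 - 2*y + 16; vanishes at y ∈ {2}. (2, 2): f_x = -56 ≠ 0.
  x = 3: f_y(3, y) = -3*y**2 - 6*y + 24; vanishes at y ∈ {-4, 2}. (3, -4): f_x = -157 ≠ 0; (3, 2): f_x = -85 ≠ 0.
  x = 4: f_y(4, y) = -3*y**2 - 10*y + 32; vanishes at y ∈ {2}. (4, 2): f_x = -120 ≠ 0.
Only singular point on the grid: (-2, 2).
Classify: substitute x = -2 + u, y = 2 + v and expand: f = -u**3 - u**2 - 2*u*v**2 - v**3 + v**2.
No constant or linear terms (consistent with a singular point). Quadratic part: -u**2 + v**2. Cubic part: -u**3 - 2*u*v**2 - v**3.
The quadratic part v**2 - u**2 = (v − u)(v + u) splits into two distinct linear factors, so there are two distinct tangent lines y − 2 = ±(x − -2) — this is a node (ordinary double point).
Classification: node.
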